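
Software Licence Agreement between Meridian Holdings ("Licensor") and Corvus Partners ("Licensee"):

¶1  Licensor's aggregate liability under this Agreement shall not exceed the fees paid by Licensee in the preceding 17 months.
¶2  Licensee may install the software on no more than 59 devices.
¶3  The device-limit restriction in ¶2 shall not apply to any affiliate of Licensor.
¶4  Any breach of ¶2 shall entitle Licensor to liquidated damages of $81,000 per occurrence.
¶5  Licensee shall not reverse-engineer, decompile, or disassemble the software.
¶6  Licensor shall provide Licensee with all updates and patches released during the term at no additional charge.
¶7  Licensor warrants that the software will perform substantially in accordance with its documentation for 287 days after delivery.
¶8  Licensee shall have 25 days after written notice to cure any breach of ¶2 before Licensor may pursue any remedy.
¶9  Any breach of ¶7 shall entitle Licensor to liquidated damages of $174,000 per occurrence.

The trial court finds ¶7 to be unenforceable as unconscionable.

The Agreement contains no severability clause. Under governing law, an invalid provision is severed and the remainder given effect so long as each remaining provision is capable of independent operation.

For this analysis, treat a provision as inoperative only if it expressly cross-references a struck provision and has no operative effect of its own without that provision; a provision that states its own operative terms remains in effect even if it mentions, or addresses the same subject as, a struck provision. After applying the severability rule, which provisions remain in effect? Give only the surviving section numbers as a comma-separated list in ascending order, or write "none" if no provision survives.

¶7 is struck. The whole of ¶9 is the liquidated-damages amount, defined by reference to ¶7, so ¶9 cannot stand once ¶7 is removed. With no severability clause, the stated default rule severs what cannot stand and enforces each remaining provision that can operate on its own. That leaves ¶1, ¶2, ¶3, ¶4, ¶5, ¶6, and ¶8 in effect.

1, 2, 3, 4, 5, 6, 8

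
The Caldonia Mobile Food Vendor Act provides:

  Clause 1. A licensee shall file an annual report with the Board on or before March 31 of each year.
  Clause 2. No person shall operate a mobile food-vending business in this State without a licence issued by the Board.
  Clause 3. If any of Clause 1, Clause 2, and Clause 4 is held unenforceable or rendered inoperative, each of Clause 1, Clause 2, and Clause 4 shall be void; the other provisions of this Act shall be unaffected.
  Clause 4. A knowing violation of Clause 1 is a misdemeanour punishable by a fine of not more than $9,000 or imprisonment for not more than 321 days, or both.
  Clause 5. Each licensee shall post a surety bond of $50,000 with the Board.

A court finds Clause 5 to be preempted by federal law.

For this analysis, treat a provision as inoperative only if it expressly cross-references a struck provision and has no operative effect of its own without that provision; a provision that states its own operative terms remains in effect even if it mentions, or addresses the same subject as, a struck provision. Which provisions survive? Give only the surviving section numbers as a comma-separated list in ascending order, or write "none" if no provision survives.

Clause 5 is struck. No other provision's operative terms depend on Clause 5. Clause 3 ties Clause 1, Clause 2, and Clause 4 together, but none of those is affected here; the remaining provisions continue in force under Clause 3. That leaves Clause 1, Clause 2, Clause 3, and Clause 4 in effect.

1, 2, 3, 4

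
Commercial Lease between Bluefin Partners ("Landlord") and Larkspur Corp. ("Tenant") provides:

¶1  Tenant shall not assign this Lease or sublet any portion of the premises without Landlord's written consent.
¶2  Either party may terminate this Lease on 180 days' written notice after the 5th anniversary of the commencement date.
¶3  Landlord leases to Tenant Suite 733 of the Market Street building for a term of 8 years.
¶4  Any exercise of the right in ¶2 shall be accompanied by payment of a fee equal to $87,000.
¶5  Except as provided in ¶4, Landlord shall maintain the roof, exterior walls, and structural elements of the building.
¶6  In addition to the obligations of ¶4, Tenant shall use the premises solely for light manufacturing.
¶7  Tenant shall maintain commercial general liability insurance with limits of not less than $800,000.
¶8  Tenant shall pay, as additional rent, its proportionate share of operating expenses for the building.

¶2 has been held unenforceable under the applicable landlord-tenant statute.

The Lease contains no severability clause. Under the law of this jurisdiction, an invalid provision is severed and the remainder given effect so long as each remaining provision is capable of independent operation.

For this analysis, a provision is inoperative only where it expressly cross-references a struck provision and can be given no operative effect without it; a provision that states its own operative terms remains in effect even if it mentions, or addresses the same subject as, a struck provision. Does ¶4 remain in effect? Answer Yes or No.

No

¶2 is struck. ¶4 merely fixes the exercise fee for ¶2; with ¶2 gone it has nothing to operate on and falls away. Although ¶6 refers to ¶4, its operative terms do not depend on ¶4, so it remains in effect. ¶5 mentions ¶4 but its own obligation stands independently of ¶4, so ¶5 is not affected. Under the stated default rule, only provisions that cannot operate independently fall away; the rest are enforced. The provisions still in force are ¶1, ¶3, ¶5, ¶6, ¶7, and ¶8. ¶4 is among the inoperative provisions, so the answer is no.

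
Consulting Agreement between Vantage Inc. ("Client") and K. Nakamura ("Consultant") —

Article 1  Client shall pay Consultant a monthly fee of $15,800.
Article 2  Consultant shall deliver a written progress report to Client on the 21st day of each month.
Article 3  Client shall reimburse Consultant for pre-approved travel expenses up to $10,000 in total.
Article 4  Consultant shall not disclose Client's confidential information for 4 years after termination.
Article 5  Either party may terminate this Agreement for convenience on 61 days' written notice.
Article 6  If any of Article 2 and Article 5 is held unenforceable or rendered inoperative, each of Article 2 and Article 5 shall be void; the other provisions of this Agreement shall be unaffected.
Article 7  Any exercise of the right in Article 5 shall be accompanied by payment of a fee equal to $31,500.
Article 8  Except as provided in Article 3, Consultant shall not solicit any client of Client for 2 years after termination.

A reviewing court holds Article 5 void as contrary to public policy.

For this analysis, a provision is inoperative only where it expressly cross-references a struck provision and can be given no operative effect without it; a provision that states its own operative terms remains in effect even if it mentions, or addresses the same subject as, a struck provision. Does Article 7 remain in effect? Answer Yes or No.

Article 5 is struck. Article 7 merely fixes the exercise fee for Article 5; with Article 5 gone it has nothing to operate on and falls away. Article 6 declares Article 2 and Article 5 mutually dependent; since one of them has fallen, all of them are of no effect. That brings down Article 2 as well. The remainder continues in force under Article 6. The provisions still in force are Article 1, Article 3, Article 4, Article 6, and Article 8. Article 7 is among the inoperative provisions, so the answer is no.

No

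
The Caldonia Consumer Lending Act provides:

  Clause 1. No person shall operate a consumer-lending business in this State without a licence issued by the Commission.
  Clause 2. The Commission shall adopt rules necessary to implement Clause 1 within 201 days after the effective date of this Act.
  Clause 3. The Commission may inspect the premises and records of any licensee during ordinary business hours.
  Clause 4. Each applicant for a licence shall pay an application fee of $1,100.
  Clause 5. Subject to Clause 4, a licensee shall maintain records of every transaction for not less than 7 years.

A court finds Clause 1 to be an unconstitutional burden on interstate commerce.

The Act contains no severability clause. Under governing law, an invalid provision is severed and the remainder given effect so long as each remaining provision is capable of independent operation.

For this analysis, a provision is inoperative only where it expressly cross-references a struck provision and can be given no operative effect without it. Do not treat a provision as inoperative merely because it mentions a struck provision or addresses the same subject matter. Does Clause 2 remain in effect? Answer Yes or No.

Clause 1 is struck. The only function of Clause 2 is the rulemaking mandate for Clause 1, so it cannot stand once Clause 1 is removed. Under the stated default rule, only provisions that cannot operate independently fall away; the rest are enforced. Clause 3, Clause 4, and Clause 5 remain in effect. Clause 2 is among the inoperative provisions, so the answer is no.

No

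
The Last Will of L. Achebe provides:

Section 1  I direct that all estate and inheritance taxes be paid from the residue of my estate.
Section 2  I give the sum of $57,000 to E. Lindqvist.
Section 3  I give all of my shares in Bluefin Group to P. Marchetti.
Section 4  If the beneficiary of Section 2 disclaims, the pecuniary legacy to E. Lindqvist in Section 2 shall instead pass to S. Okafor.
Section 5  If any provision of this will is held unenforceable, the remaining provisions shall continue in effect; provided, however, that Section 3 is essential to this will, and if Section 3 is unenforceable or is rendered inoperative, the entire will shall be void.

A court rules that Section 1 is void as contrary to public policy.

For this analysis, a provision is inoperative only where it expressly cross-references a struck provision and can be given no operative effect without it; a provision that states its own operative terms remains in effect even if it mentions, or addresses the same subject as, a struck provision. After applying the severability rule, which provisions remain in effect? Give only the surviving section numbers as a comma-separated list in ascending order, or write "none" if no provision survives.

Section 1 is struck. Nothing else in the will is defined by reference to Section 1. Section 5 makes Section 3 an essential term, but Section 3 is unaffected, so the severability proviso in Section 5 preserves the remaining provisions. That leaves Section 2, Section 3, Section 4, and Section 5 in effect.

2, 3, 4, 5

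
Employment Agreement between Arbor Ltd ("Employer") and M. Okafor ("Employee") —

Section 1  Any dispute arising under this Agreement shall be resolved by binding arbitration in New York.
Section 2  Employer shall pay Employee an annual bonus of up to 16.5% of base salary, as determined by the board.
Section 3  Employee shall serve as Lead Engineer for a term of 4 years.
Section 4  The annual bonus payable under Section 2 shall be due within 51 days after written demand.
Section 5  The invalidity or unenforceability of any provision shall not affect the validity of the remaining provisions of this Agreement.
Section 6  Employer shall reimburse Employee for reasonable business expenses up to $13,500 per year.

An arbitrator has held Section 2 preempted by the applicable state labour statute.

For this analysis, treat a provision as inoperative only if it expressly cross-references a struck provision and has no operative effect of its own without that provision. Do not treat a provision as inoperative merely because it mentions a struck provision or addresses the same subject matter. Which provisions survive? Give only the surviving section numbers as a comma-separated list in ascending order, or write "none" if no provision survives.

1, 3, 5, 6

Section 2 is struck. Section 4 does nothing except set the payment deadline for the annual bonus by reference to Section 2; with Section 2 gone it has no independent effect and is inoperative. Under the severability clause in Section 5, the remaining provisions continue in force. Section 1, Section 3, Section 5, and Section 6 remain in effect.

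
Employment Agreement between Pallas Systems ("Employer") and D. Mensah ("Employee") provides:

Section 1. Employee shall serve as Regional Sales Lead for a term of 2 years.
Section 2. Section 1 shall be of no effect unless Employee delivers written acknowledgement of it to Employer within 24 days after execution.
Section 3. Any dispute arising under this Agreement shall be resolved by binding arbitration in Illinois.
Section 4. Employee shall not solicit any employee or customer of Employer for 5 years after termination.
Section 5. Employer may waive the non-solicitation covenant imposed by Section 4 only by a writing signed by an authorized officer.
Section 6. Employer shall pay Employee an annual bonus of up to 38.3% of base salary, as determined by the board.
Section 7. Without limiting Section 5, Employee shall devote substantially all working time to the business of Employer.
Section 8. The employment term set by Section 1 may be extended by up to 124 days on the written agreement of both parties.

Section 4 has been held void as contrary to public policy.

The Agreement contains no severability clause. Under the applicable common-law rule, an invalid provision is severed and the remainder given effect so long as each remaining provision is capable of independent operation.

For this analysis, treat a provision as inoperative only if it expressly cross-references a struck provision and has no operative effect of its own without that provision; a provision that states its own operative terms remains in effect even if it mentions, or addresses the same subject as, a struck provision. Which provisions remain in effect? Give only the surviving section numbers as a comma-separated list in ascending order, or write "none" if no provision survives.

Section 4 is struck. Section 5 has no operative effect of its own apart from Section 4 and is therefore inoperative. Although Section 7 refers to Section 5, its operative terms do not depend on Section 5, so it remains in effect. With no severability clause, the stated default rule severs what cannot stand and enforces each remaining provision that can operate on its own. That leaves Section 1, Section 2, Section 3, Section 6, Section 7, and Section 8 in effect.

1, 2, 3, 6, 7, 8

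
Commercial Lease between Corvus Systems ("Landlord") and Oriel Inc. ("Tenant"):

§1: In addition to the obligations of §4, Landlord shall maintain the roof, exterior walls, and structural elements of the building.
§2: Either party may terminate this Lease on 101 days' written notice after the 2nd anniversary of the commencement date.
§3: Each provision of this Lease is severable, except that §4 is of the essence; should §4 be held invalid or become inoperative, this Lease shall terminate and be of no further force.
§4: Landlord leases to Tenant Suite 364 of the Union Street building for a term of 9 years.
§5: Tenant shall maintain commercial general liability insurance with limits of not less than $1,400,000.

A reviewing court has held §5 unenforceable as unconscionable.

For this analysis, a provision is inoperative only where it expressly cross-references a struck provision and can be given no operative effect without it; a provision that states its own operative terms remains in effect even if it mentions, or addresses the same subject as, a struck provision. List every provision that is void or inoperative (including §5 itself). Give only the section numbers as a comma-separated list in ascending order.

5

§5 is struck. Nothing else in the Lease is defined by reference to §5. §3 makes §4 an essential term, but §4 is unaffected, so the severability proviso in §3 preserves the remaining provisions. The provisions still in force are §1, §2, §3, and §4.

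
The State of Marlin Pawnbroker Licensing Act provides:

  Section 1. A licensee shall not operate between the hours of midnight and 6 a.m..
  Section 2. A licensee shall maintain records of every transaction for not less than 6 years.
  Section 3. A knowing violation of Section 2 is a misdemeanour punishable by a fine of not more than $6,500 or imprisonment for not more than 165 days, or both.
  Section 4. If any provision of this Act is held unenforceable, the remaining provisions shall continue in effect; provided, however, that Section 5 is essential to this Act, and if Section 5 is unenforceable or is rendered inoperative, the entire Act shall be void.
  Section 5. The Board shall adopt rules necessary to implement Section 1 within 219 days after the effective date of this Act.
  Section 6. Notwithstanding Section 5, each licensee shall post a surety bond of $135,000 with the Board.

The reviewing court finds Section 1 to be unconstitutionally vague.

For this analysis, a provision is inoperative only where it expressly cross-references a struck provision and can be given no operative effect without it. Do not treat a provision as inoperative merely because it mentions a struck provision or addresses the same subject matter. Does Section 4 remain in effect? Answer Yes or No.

No

Section 1 is struck. The only function of Section 5 is the rulemaking mandate for Section 1, so it cannot stand once Section 1 is removed. Section 4 makes Section 5 an essential term, and Section 5 has been rendered inoperative by the cascade; under Section 4, the entire Act is therefore void. No provision of the Act survives. Section 4 is among the inoperative provisions, so the answer is no.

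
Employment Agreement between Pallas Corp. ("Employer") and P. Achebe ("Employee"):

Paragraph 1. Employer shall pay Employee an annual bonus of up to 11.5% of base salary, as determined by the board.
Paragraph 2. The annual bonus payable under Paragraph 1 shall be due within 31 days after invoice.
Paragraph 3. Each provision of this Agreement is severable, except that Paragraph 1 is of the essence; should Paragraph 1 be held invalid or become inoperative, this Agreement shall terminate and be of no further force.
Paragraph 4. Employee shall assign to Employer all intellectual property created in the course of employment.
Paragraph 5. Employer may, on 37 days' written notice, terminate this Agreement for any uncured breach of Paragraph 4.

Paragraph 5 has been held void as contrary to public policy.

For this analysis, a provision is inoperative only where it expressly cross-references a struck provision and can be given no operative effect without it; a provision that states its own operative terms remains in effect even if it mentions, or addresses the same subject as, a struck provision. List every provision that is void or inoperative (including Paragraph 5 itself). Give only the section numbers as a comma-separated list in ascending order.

5

Paragraph 5 is struck. Nothing else in the Agreement is defined by reference to Paragraph 5. Paragraph 3 makes Paragraph 1 an essential term, but Paragraph 1 is unaffected, so the severability proviso in Paragraph 3 preserves the remaining provisions. The provisions still in force are Paragraph 1, Paragraph 2, Paragraph 3, and Paragraph 4.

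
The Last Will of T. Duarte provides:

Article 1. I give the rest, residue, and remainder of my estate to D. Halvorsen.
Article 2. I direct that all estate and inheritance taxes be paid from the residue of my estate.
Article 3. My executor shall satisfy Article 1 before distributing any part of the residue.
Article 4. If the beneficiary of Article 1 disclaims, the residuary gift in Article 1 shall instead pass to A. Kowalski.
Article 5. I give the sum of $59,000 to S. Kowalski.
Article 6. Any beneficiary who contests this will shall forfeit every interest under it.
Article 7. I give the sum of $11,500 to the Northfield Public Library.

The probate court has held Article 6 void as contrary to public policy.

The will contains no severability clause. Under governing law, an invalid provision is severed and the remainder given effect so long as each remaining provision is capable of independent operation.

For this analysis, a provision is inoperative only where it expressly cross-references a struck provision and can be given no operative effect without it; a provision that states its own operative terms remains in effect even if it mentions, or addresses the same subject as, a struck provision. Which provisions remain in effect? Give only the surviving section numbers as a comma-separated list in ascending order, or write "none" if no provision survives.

1, 2, 3, 4, 5, 7

Article 6 is struck. No other provision's operative terms depend on Article 6. With no severability clause, the stated default rule severs what cannot stand and enforces each remaining provision that can operate on its own. The provisions still in force are Article 1, Article 2, Article 3, Article 4, Article 5, and Article 7.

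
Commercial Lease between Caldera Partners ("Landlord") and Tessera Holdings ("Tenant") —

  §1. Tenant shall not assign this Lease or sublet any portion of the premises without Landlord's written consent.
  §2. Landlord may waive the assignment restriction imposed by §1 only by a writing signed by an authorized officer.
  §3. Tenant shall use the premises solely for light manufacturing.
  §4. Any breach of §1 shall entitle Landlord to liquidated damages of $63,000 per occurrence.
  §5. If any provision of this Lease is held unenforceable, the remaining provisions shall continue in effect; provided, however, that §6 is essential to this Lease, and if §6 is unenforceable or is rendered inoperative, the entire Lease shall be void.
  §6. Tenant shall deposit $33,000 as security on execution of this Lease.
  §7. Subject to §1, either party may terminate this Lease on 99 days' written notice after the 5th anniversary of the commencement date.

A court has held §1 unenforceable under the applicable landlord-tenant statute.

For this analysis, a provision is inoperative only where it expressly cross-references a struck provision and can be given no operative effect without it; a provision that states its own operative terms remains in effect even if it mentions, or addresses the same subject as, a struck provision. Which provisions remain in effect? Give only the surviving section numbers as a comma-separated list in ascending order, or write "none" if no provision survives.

3, 5, 6, 7

§1 is struck. §2 has no operative effect of its own apart from §1 and is therefore inoperative. §4 operates only by reference to §1, so it falls with §1. Although §7 refers to §1, its operative terms do not depend on §1, so it remains in effect. §5 makes §6 an essential term, but §6 is unaffected, so the severability proviso in §5 preserves the remaining provisions. §3, §5, §6, and §7 remain in effect.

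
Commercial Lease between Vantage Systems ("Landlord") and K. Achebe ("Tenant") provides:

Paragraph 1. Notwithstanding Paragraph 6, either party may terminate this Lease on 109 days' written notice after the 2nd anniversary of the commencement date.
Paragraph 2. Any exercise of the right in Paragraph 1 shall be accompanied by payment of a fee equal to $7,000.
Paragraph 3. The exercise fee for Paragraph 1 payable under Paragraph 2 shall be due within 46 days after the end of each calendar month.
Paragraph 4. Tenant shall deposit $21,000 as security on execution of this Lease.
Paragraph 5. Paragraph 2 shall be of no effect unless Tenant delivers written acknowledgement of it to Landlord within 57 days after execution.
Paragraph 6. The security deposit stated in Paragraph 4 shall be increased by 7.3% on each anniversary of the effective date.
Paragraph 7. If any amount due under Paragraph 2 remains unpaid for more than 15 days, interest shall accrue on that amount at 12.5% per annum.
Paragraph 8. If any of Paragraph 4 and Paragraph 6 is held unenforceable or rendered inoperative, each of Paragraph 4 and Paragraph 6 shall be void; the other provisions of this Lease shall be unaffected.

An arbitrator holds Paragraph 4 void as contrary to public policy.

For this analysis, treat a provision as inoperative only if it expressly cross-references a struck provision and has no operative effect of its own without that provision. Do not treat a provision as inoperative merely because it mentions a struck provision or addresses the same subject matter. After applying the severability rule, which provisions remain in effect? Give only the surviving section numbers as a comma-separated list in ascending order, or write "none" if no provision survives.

Paragraph 4 is struck. Paragraph 6 has no operative effect of its own apart from Paragraph 4 and is therefore inoperative. Paragraph 1 mentions Paragraph 6 but its own obligation stands independently of Paragraph 6, so Paragraph 1 is not affected. Paragraph 8 declares Paragraph 4 and Paragraph 6 mutually dependent; since one of them has fallen, all of them are of no effect. The remainder continues in force under Paragraph 8. That leaves Paragraph 1, Paragraph 2, Paragraph 3, Paragraph 5, Paragraph 7, and Paragraph 8 in effect.

1, 2, 3, 5, 7, 8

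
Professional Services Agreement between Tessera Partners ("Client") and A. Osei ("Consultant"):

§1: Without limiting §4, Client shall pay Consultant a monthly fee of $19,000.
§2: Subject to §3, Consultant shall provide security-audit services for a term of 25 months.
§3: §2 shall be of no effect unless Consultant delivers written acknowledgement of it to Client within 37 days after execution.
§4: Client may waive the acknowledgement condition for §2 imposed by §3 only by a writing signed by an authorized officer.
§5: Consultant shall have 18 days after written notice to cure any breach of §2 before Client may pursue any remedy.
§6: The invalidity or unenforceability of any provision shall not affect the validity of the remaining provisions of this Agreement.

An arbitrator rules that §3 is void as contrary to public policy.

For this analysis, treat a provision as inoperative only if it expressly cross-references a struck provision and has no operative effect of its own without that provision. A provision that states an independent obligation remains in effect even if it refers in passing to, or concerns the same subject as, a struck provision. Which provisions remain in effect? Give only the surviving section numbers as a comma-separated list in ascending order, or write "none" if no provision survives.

§3 is struck. §4 has no operative effect of its own apart from §3 and is therefore inoperative. Although §1 refers to §4, its operative terms do not depend on §4, so it remains in effect. Although §2 refers to §3, its operative terms do not depend on §3, so it remains in effect. Under the severability clause in §6, the remaining provisions continue in force. §1, §2, §5, and §6 remain in effect.

1, 2, 5, 6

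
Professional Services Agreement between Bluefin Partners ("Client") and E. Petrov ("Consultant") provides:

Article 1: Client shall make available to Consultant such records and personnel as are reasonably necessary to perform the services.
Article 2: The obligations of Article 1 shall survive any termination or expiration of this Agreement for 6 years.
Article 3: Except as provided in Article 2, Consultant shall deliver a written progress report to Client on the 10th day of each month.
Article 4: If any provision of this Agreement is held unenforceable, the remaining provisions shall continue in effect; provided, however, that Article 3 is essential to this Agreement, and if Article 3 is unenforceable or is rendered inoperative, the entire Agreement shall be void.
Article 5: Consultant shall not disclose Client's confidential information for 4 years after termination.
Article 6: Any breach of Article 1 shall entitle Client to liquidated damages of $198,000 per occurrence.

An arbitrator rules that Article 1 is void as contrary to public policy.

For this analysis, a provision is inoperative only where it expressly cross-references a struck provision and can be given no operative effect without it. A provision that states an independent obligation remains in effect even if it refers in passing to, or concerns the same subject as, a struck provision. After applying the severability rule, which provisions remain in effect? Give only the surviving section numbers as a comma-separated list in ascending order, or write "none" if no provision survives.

3, 4, 5

Article 1 is struck. Article 2 operates only by reference to Article 1, so it falls with Article 1. Article 6 has no operative effect of its own apart from Article 1 and is therefore inoperative. Article 3 mentions Article 2 but its own obligation stands independently of Article 2, so Article 3 is not affected. Article 4 makes Article 3 an essential term, but Article 3 is unaffected, so the severability proviso in Article 4 preserves the remaining provisions. The provisions still in force are Article 3, Article 4, and Article 5.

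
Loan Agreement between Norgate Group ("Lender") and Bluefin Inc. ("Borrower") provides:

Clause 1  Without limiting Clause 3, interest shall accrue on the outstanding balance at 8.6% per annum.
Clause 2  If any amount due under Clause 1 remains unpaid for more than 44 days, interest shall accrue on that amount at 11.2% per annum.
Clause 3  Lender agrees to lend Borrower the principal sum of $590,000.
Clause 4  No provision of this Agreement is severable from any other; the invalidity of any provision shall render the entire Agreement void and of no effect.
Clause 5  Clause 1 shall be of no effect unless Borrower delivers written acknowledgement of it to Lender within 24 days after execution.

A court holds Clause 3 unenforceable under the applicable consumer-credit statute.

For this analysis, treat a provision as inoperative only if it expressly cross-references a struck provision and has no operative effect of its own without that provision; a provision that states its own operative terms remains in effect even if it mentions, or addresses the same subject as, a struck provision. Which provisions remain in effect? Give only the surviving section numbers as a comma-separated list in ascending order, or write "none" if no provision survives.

Clause 3 is struck. No other provision's operative terms depend on Clause 3. Clause 4 provides that the Agreement is not severable, so the invalidity of any one provision voids the entire Agreement. No provision of the Agreement survives.

none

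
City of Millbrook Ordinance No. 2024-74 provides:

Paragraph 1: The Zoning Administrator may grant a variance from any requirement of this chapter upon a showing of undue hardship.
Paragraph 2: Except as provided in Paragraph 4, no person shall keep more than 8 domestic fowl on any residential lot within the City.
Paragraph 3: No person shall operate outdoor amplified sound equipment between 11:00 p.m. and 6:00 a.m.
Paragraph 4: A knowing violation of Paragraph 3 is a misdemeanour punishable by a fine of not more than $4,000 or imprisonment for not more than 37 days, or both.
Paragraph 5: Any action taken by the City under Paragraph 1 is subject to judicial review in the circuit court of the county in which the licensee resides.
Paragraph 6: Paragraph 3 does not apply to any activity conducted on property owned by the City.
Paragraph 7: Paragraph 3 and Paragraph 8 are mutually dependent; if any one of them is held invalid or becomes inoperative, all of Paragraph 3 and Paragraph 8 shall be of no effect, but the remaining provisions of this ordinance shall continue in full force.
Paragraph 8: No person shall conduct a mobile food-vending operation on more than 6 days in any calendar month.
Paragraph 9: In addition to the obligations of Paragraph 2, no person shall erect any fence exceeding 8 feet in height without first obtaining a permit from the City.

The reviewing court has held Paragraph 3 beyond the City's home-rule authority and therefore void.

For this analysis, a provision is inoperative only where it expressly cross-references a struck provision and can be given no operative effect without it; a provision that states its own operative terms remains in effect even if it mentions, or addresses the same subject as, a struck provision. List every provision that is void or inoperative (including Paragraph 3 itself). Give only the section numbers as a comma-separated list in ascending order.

Paragraph 3 is struck. Paragraph 4 has no operative effect of its own apart from Paragraph 3 and is therefore inoperative. Paragraph 6 operates only by reference to Paragraph 3, so it falls with Paragraph 3. Paragraph 2 mentions Paragraph 4 but its own obligation stands independently of Paragraph 4, so Paragraph 2 is not affected. Paragraph 7 declares Paragraph 3 and Paragraph 8 mutually dependent; since one of them has fallen, all of them are of no effect. That brings down Paragraph 8 as well. The remainder continues in force under Paragraph 7. Paragraph 1, Paragraph 2, Paragraph 5, Paragraph 7, and Paragraph 9 remain in effect.

3, 4, 6, 8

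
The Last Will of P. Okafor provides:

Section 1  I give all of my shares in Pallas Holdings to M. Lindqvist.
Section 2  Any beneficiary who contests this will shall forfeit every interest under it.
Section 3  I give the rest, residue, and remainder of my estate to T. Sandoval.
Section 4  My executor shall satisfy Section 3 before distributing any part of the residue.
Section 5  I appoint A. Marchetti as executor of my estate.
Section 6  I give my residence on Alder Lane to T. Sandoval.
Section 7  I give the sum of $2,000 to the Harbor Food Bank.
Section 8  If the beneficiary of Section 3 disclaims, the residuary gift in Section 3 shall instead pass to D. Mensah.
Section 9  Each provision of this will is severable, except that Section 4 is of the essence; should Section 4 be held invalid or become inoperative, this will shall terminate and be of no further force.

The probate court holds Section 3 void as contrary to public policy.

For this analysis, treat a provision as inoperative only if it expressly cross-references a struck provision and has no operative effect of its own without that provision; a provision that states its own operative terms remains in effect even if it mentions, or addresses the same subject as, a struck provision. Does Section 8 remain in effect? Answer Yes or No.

No

Section 3 is struck. Section 4 merely fixes the priority direction for Section 3; with Section 3 gone it has nothing to operate on and falls away. Section 8 has no operative effect of its own apart from Section 3 and is therefore inoperative. Section 9 makes Section 4 an essential term, and Section 4 has been rendered inoperative by the cascade; under Section 9, the entire will is therefore void. No provision of the will survives. Section 8 is among the inoperative provisions, so the answer is no.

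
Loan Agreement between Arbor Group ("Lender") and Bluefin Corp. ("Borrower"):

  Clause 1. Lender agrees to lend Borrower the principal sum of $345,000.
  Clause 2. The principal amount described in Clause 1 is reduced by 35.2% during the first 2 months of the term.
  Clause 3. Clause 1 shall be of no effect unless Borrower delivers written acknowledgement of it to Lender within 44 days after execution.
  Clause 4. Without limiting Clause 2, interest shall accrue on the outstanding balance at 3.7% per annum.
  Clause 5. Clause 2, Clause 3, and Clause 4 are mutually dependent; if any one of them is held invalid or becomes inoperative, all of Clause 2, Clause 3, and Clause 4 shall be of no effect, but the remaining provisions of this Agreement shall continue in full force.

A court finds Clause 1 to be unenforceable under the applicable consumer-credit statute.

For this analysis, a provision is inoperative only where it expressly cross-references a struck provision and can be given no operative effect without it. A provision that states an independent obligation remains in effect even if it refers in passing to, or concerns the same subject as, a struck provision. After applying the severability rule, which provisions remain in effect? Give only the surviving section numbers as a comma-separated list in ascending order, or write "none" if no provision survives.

Clause 1 is struck. The whole of Clause 2 is the introductory reduction to the principal amount, defined by reference to Clause 1, so Clause 2 cannot stand once Clause 1 is removed. Clause 3 operates only by reference to Clause 1, so it falls with Clause 1. Clause 5 declares Clause 2, Clause 3, and Clause 4 mutually dependent; since one of them has fallen, all of them are of no effect. That brings down Clause 4 as well. The remainder continues in force under Clause 5. Only Clause 5 remains in effect.

5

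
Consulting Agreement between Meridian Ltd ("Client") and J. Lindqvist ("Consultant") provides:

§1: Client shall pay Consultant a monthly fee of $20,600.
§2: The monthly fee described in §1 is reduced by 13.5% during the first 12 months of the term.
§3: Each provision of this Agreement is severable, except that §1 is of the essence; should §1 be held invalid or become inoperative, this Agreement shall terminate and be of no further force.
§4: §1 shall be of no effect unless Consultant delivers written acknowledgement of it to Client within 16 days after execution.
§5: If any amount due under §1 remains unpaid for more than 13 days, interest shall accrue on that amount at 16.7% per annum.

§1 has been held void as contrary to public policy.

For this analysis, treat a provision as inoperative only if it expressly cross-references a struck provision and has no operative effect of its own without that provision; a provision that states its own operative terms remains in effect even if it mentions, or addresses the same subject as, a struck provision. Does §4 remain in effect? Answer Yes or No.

No

§1 is struck. The whole of §2 is the introductory reduction to the monthly fee, defined by reference to §1, so §2 cannot stand once §1 is removed. §4 operates only by reference to §1, so it falls with §1. §5 does nothing except set the default interest on the monthly fee by reference to §1; with §1 gone it has no independent effect and is inoperative. §3 makes §1 an essential term, and §1 is the provision held invalid; under §3, the entire Agreement is therefore void. No provision of the Agreement survives. §4 is among the inoperative provisions, so the answer is no.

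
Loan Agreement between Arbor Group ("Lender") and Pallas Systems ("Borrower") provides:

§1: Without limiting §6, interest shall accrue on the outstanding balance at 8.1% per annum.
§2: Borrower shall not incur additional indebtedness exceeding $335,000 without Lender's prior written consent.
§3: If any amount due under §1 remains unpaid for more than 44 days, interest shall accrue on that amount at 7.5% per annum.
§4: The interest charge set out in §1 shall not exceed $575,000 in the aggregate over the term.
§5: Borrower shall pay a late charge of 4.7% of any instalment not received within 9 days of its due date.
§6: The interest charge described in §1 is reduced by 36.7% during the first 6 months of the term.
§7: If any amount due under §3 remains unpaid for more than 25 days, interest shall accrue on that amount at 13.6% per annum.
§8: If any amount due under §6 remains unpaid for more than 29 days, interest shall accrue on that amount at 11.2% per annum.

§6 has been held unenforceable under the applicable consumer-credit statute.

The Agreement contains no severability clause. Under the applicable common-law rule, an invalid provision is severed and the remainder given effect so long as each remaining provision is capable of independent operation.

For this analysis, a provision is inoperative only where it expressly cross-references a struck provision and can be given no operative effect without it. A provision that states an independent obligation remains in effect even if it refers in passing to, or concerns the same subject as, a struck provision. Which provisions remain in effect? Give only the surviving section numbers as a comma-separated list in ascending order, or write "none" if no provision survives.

§6 is struck. §8 has no operative effect of its own apart from §6 and is therefore inoperative. Although §1 refers to §6, its operative terms do not depend on §6, so it remains in effect. Under the stated default rule, only provisions that cannot operate independently fall away; the rest are enforced. The provisions still in force are §1, §2, §3, §4, §5, and §7.

1, 2, 3, 4, 5, 7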